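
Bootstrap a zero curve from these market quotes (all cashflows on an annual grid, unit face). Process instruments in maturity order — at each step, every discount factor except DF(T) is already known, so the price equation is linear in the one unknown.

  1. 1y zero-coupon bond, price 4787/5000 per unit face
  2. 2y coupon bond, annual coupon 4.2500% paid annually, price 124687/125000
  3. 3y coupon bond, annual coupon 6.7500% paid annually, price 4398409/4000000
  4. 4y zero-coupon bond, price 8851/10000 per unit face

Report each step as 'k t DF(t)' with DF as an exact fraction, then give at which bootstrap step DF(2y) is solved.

step 1 [1y] zero: DF = P = 4787/5000 ≈ 0.957400
step 2 [2y] bond c/1=17/400: DF=(124687/125000 − 17/400·(0.957400))/(1+17/400) = 4589/5000 ≈ 0.917800
step 3 [3y] bond c/1=27/400: DF=(4398409/4000000 − 27/400·(0.957400+0.917800))/(1+27/400) = 1823/2000 ≈ 0.911500
step 4 [4y] zero: DF = P = 8851/10000 ≈ 0.885100

1 1 4787/5000
2 2 4589/5000
3 3 1823/2000
4 4 8851/10000
DF(2y) is solved at step 2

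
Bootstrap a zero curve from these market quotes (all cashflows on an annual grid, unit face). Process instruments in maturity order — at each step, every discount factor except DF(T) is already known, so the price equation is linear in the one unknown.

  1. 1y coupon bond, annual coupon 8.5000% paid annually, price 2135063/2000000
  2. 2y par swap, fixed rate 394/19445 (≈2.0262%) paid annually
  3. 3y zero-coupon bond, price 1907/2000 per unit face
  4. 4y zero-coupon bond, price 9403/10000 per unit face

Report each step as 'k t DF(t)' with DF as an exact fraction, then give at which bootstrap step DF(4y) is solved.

1 1 9839/10000
2 2 4803/5000
3 3 1907/2000
4 4 9403/10000
DF(4y) is solved at step 4

step 1 [1y] bond c/1=17/200: DF=(2135063/2000000 − 17/200·(0))/(1+17/200) = 9839/10000 ≈ 0.983900
step 2 [2y] swap r/1=394/19445: DF=(1 − 394/19445·(0.983900))/(1+394/19445) = 4803/5000 ≈ 0.960600
step 3 [3y] zero: DF = P = 1907/2000 ≈ 0.953500
step 4 [4y] zero: DF = P = 9403/10000 ≈ 0.940300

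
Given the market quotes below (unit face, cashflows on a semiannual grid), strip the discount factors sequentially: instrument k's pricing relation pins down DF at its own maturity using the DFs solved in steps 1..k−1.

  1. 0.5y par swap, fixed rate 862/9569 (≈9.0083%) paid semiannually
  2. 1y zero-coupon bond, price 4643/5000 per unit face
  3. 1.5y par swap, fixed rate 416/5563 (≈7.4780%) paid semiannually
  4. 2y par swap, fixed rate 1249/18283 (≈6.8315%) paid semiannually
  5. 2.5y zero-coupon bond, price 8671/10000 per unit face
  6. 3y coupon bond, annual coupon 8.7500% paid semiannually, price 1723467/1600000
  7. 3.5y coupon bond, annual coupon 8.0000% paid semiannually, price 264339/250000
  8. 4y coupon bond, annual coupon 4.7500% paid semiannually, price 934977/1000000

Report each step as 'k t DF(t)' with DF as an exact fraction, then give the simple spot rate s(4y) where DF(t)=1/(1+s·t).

1 1/2 9569/10000
2 1 4643/5000
3 3/2 112/125
4 2 8751/10000
5 5/2 8671/10000
6 3 1053/1250
7 7/2 8103/10000
8 4 77/100
s(4y) = (1/(77/100) − 1)/(4) = 23/308 ≈ 7.4675%

step 1 [0.5y] swap r/2=431/9569: DF=(1 − 431/9569·(0))/(1+431/9569) = 9569/10000 ≈ 0.956900
step 2 [1y] zero: DF = P = 4643/5000 ≈ 0.928600
step 3 [1.5y] swap r/2=208/5563: DF=(1 − 208/5563·(0.956900+0.928600))/(1+208/5563) = 112/125 ≈ 0.896000
step 4 [2y] swap r/2=1249/36566: DF=(1 − 1249/36566·(0.956900+0.928600+0.896000))/(1+1249/36566) = 8751/10000 ≈ 0.875100
step 5 [2.5y] zero: DF = P = 8671/10000 ≈ 0.867100
step 6 [3y] bond c/2=7/160: DF=(1723467/1600000 − 7/160·(0.956900+0.928600+0.896000+0.875100+0.867100))/(1+7/160) = 1053/1250 ≈ 0.842400
step 7 [3.5y] bond c/2=1/25: DF=(264339/250000 − 1/25·(0.956900+0.928600+0.896000+0.875100+0.867100+0.842400))/(1+1/25) = 8103/10000 ≈ 0.810300
step 8 [4y] bond c/2=19/800: DF=(934977/1000000 − 19/800·(0.956900+0.928600+0.896000+0.875100+0.867100+0.842400+0.810300))/(1+19/800) = 77/100 ≈ 0.770000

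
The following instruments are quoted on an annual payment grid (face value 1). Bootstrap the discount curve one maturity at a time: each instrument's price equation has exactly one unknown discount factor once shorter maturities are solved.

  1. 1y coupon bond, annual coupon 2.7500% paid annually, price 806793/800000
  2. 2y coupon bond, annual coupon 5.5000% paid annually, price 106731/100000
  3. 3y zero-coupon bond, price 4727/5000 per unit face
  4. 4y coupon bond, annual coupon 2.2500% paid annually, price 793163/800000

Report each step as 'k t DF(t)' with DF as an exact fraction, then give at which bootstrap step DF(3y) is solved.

1 1 1963/2000
2 2 1921/2000
3 3 4727/5000
4 4 9061/10000
DF(3y) is solved at step 3

step 1 [1y] bond c/1=11/400: DF=(806793/800000 − 11/400·(0))/(1+11/400) = 1963/2000 ≈ 0.981500
step 2 [2y] bond c/1=11/200: DF=(106731/100000 − 11/200·(0.981500))/(1+11/200) = 1921/2000 ≈ 0.960500
step 3 [3y] zero: DF = P = 4727/5000 ≈ 0.945400
step 4 [4y] bond c/1=9/400: DF=(793163/800000 − 9/400·(0.981500+0.960500+0.945400))/(1+9/400) = 9061/10000 ≈ 0.906100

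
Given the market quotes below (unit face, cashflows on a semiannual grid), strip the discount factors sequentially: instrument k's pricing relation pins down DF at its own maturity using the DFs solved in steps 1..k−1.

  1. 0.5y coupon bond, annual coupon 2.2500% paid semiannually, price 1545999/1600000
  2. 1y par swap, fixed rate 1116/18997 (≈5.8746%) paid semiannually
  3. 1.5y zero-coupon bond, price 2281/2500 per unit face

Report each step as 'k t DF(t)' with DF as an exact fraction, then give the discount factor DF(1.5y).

step 1 [0.5y] bond c/2=9/800: DF=(1545999/1600000 − 9/800·(0))/(1+9/800) = 1911/2000 ≈ 0.955500
step 2 [1y] swap r/2=558/18997: DF=(1 − 558/18997·(0.955500))/(1+558/18997) = 4721/5000 ≈ 0.944200
step 3 [1.5y] zero: DF = P = 2281/2500 ≈ 0.912400

1 1/2 1911/2000
2 1 4721/5000
3 3/2 2281/2500
DF(1.5y) = 2281/2500 ≈ 0.912400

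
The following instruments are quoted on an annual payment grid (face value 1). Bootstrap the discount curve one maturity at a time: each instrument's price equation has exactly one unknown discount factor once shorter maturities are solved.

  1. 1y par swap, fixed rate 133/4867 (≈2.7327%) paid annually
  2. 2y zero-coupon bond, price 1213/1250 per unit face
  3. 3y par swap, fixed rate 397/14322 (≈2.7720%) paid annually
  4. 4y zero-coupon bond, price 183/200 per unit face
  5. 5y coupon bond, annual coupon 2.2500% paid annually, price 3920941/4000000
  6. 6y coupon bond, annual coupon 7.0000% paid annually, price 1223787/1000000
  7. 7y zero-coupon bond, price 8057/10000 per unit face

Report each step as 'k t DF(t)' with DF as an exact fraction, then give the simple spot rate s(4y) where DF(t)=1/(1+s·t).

step 1 [1y] swap r/1=133/4867: DF=(1 − 133/4867·(0))/(1+133/4867) = 4867/5000 ≈ 0.973400
step 2 [2y] zero: DF = P = 1213/1250 ≈ 0.970400
step 3 [3y] swap r/1=397/14322: DF=(1 − 397/14322·(0.973400+0.970400))/(1+397/14322) = 4603/5000 ≈ 0.920600
step 4 [4y] zero: DF = P = 183/200 ≈ 0.915000
step 5 [5y] bond c/1=9/400: DF=(3920941/4000000 − 9/400·(0.973400+0.970400+0.920600+0.915000))/(1+9/400) = 1751/2000 ≈ 0.875500
step 6 [6y] bond c/1=7/100: DF=(1223787/1000000 − 7/100·(0.973400+0.970400+0.920600+0.915000+0.875500))/(1+7/100) = 1049/1250 ≈ 0.839200
step 7 [7y] zero: DF = P = 8057/10000 ≈ 0.805700

1 1 4867/5000
2 2 1213/1250
3 3 4603/5000
4 4 183/200
5 5 1751/2000
6 6 1049/1250
7 7 8057/10000
s(4y) = (1/(183/200) − 1)/(4) = 17/732 ≈ 2.3224%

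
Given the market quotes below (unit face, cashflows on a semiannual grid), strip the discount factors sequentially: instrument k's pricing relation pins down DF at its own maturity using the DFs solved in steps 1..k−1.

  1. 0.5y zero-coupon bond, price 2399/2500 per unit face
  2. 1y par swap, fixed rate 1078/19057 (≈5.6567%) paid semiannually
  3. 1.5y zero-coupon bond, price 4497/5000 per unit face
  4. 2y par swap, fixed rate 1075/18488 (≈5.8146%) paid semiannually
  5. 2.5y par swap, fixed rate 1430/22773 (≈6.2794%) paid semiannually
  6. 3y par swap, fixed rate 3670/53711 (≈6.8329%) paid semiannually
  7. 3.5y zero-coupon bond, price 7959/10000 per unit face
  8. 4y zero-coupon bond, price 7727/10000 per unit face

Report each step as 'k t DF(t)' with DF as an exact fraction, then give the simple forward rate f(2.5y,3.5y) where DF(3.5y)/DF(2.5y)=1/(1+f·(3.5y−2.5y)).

step 1 [0.5y] zero: DF = P = 2399/2500 ≈ 0.959600
step 2 [1y] swap r/2=539/19057: DF=(1 − 539/19057·(0.959600))/(1+539/19057) = 9461/10000 ≈ 0.946100
step 3 [1.5y] zero: DF = P = 4497/5000 ≈ 0.899400
step 4 [2y] swap r/2=1075/36976: DF=(1 − 1075/36976·(0.959600+0.946100+0.899400))/(1+1075/36976) = 357/400 ≈ 0.892500
step 5 [2.5y] swap r/2=715/22773: DF=(1 − 715/22773·(0.959600+0.946100+0.899400+0.892500))/(1+715/22773) = 857/1000 ≈ 0.857000
step 6 [3y] swap r/2=1835/53711: DF=(1 − 1835/53711·(0.959600+0.946100+0.899400+0.892500+0.857000))/(1+1835/53711) = 1633/2000 ≈ 0.816500
step 7 [3.5y] zero: DF = P = 7959/10000 ≈ 0.795900
step 8 [4y] zero: DF = P = 7727/10000 ≈ 0.772700

1 1/2 2399/2500
2 1 9461/10000
3 3/2 4497/5000
4 2 357/400
5 5/2 857/1000
6 3 1633/2000
7 7/2 7959/10000
8 4 7727/10000
f(2.5y,3.5y) = ((857/1000)/(7959/10000) − 1)/(1) = 611/7959 ≈ 7.6768%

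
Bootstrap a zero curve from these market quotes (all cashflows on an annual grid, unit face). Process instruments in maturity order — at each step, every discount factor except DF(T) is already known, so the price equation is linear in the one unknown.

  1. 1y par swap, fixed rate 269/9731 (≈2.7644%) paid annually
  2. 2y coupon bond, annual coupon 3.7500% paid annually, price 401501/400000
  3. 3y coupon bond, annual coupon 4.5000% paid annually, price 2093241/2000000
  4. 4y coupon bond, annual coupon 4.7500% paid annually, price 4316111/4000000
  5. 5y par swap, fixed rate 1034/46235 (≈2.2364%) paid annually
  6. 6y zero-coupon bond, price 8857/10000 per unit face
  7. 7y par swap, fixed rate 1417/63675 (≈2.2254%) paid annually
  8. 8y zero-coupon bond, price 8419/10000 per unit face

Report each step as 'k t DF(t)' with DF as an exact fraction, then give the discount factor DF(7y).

step 1 [1y] swap r/1=269/9731: DF=(1 − 269/9731·(0))/(1+269/9731) = 9731/10000 ≈ 0.973100
step 2 [2y] bond c/1=3/80: DF=(401501/400000 − 3/80·(0.973100))/(1+3/80) = 9323/10000 ≈ 0.932300
step 3 [3y] bond c/1=9/200: DF=(2093241/2000000 − 9/200·(0.973100+0.932300))/(1+9/200) = 1839/2000 ≈ 0.919500
step 4 [4y] bond c/1=19/400: DF=(4316111/4000000 − 19/400·(0.973100+0.932300+0.919500))/(1+19/400) = 451/500 ≈ 0.902000
step 5 [5y] swap r/1=1034/46235: DF=(1 − 1034/46235·(0.973100+0.932300+0.919500+0.902000))/(1+1034/46235) = 4483/5000 ≈ 0.896600
step 6 [6y] zero: DF = P = 8857/10000 ≈ 0.885700
step 7 [7y] swap r/1=1417/63675: DF=(1 − 1417/63675·(0.973100+0.932300+0.919500+0.902000+0.896600+0.885700))/(1+1417/63675) = 8583/10000 ≈ 0.858300
step 8 [8y] zero: DF = P = 8419/10000 ≈ 0.841900

1 1 9731/10000
2 2 9323/10000
3 3 1839/2000
4 4 451/500
5 5 4483/5000
6 6 8857/10000
7 7 8583/10000
8 8 8419/10000
DF(7y) = 8583/10000 ≈ 0.858300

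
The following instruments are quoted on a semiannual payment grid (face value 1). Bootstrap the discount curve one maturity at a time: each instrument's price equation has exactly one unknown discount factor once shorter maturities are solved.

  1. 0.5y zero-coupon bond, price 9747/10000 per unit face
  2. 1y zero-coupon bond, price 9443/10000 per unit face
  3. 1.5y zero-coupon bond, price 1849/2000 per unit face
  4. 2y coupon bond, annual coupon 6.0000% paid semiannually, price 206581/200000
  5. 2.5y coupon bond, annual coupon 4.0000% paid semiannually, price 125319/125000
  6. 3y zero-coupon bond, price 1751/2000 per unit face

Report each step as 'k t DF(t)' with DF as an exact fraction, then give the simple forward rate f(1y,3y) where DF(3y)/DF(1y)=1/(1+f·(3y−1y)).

1 1/2 9747/10000
2 1 9443/10000
3 3/2 1849/2000
4 2 23/25
5 5/2 9091/10000
6 3 1751/2000
f(1y,3y) = ((9443/10000)/(1751/2000) − 1)/(2) = 344/8755 ≈ 3.9292%

step 1 [0.5y] zero: DF = P = 9747/10000 ≈ 0.974700
step 2 [1y] zero: DF = P = 9443/10000 ≈ 0.944300
step 3 [1.5y] zero: DF = P = 1849/2000 ≈ 0.924500
step 4 [2y] bond c/2=3/100: DF=(206581/200000 − 3/100·(0.974700+0.944300+0.924500))/(1+3/100) = 23/25 ≈ 0.920000
step 5 [2.5y] bond c/2=1/50: DF=(125319/125000 − 1/50·(0.974700+0.944300+0.924500+0.920000))/(1+1/50) = 9091/10000 ≈ 0.909100
step 6 [3y] zero: DF = P = 1751/2000 ≈ 0.875500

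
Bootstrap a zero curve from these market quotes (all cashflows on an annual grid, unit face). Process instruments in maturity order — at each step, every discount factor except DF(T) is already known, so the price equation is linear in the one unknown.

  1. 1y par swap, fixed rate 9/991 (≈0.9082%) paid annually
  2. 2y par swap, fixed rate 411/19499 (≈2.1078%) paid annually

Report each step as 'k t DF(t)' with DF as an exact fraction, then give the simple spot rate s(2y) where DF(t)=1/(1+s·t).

1 1 991/1000
2 2 9589/10000
s(2y) = (1/(9589/10000) − 1)/(2) = 411/19178 ≈ 2.1431%

step 1 [1y] swap r/1=9/991: DF=(1 − 9/991·(0))/(1+9/991) = 991/1000 ≈ 0.991000
step 2 [2y] swap r/1=411/19499: DF=(1 − 411/19499·(0.991000))/(1+411/19499) = 9589/10000 ≈ 0.958900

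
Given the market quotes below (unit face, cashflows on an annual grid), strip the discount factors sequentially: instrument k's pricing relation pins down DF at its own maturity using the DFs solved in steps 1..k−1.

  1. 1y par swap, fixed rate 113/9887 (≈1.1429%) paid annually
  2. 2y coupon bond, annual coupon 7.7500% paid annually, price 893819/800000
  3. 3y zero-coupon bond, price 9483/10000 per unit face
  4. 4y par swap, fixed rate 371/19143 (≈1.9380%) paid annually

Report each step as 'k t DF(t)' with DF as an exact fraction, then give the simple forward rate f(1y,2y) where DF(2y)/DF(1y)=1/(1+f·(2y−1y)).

1 1 9887/10000
2 2 4829/5000
3 3 9483/10000
4 4 4629/5000
f(1y,2y) = ((9887/10000)/(4829/5000) − 1)/(1) = 229/9658 ≈ 2.3711%

step 1 [1y] swap r/1=113/9887: DF=(1 − 113/9887·(0))/(1+113/9887) = 9887/10000 ≈ 0.988700
step 2 [2y] bond c/1=31/400: DF=(893819/800000 − 31/400·(0.988700))/(1+31/400) = 4829/5000 ≈ 0.965800
step 3 [3y] zero: DF = P = 9483/10000 ≈ 0.948300
step 4 [4y] swap r/1=371/19143: DF=(1 − 371/19143·(0.988700+0.965800+0.948300))/(1+371/19143) = 4629/5000 ≈ 0.925800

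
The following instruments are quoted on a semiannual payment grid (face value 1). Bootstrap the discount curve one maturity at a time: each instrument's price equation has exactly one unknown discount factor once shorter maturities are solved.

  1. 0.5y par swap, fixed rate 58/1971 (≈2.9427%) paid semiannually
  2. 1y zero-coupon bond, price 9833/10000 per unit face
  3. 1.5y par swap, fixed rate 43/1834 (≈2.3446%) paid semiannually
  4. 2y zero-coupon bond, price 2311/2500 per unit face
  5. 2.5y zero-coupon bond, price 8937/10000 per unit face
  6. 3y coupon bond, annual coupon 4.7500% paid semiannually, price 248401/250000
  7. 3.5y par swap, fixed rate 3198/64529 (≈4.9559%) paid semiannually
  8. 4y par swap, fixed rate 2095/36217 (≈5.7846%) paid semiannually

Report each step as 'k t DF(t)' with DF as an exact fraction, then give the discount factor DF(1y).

step 1 [0.5y] swap r/2=29/1971: DF=(1 − 29/1971·(0))/(1+29/1971) = 1971/2000 ≈ 0.985500
step 2 [1y] zero: DF = P = 9833/10000 ≈ 0.983300
step 3 [1.5y] swap r/2=43/3668: DF=(1 − 43/3668·(0.985500+0.983300))/(1+43/3668) = 1207/1250 ≈ 0.965600
step 4 [2y] zero: DF = P = 2311/2500 ≈ 0.924400
step 5 [2.5y] zero: DF = P = 8937/10000 ≈ 0.893700
step 6 [3y] bond c/2=19/800: DF=(248401/250000 − 19/800·(0.985500+0.983300+0.965600+0.924400+0.893700))/(1+19/800) = 8603/10000 ≈ 0.860300
step 7 [3.5y] swap r/2=1599/64529: DF=(1 − 1599/64529·(0.985500+0.983300+0.965600+0.924400+0.893700+0.860300))/(1+1599/64529) = 8401/10000 ≈ 0.840100
step 8 [4y] swap r/2=2095/72434: DF=(1 − 2095/72434·(0.985500+0.983300+0.965600+0.924400+0.893700+0.860300+0.840100))/(1+2095/72434) = 1581/2000 ≈ 0.790500

1 1/2 1971/2000
2 1 9833/10000
3 3/2 1207/1250
4 2 2311/2500
5 5/2 8937/10000
6 3 8603/10000
7 7/2 8401/10000
8 4 1581/2000
DF(1y) = 9833/10000 ≈ 0.983300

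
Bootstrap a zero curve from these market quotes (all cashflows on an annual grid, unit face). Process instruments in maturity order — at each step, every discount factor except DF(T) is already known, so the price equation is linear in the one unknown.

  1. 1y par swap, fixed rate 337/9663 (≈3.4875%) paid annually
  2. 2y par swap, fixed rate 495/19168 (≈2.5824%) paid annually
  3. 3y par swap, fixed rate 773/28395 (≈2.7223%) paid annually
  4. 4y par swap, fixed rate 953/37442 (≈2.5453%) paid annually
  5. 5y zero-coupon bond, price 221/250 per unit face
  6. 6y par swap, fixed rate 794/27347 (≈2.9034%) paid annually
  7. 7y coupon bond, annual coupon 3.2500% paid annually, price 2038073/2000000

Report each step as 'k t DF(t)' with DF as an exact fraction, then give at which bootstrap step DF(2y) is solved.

step 1 [1y] swap r/1=337/9663: DF=(1 − 337/9663·(0))/(1+337/9663) = 9663/10000 ≈ 0.966300
step 2 [2y] swap r/1=495/19168: DF=(1 − 495/19168·(0.966300))/(1+495/19168) = 1901/2000 ≈ 0.950500
step 3 [3y] swap r/1=773/28395: DF=(1 − 773/28395·(0.966300+0.950500))/(1+773/28395) = 9227/10000 ≈ 0.922700
step 4 [4y] swap r/1=953/37442: DF=(1 − 953/37442·(0.966300+0.950500+0.922700))/(1+953/37442) = 9047/10000 ≈ 0.904700
step 5 [5y] zero: DF = P = 221/250 ≈ 0.884000
step 6 [6y] swap r/1=794/27347: DF=(1 − 794/27347·(0.966300+0.950500+0.922700+0.904700+0.884000))/(1+794/27347) = 2103/2500 ≈ 0.841200
step 7 [7y] bond c/1=13/400: DF=(2038073/2000000 − 13/400·(0.966300+0.950500+0.922700+0.904700+0.884000+0.841200))/(1+13/400) = 2037/2500 ≈ 0.814800

1 1 9663/10000
2 2 1901/2000
3 3 9227/10000
4 4 9047/10000
5 5 221/250
6 6 2103/2500
7 7 2037/2500
DF(2y) is solved at step 2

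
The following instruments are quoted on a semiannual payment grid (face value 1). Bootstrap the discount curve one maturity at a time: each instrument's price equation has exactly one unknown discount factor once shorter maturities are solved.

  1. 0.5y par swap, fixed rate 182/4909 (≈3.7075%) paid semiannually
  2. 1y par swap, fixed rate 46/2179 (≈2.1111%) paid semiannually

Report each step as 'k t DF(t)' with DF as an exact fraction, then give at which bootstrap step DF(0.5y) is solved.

step 1 [0.5y] swap r/2=91/4909: DF=(1 − 91/4909·(0))/(1+91/4909) = 4909/5000 ≈ 0.981800
step 2 [1y] swap r/2=23/2179: DF=(1 − 23/2179·(0.981800))/(1+23/2179) = 9793/10000 ≈ 0.979300

1 1/2 4909/5000
2 1 9793/10000
DF(0.5y) is solved at step 1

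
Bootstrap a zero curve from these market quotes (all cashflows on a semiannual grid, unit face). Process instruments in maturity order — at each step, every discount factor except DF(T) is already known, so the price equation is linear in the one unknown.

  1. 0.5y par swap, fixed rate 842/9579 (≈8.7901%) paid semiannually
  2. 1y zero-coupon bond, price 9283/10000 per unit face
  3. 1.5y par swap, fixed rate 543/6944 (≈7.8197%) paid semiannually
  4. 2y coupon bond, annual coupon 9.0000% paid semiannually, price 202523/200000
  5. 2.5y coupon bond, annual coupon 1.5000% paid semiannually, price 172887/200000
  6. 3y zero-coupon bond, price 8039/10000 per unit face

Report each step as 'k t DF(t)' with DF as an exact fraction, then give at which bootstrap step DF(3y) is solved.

step 1 [0.5y] swap r/2=421/9579: DF=(1 − 421/9579·(0))/(1+421/9579) = 9579/10000 ≈ 0.957900
step 2 [1y] zero: DF = P = 9283/10000 ≈ 0.928300
step 3 [1.5y] swap r/2=543/13888: DF=(1 − 543/13888·(0.957900+0.928300))/(1+543/13888) = 4457/5000 ≈ 0.891400
step 4 [2y] bond c/2=9/200: DF=(202523/200000 − 9/200·(0.957900+0.928300+0.891400))/(1+9/200) = 4247/5000 ≈ 0.849400
step 5 [2.5y] bond c/2=3/400: DF=(172887/200000 − 3/400·(0.957900+0.928300+0.891400+0.849400))/(1+3/400) = 831/1000 ≈ 0.831000
step 6 [3y] zero: DF = P = 8039/10000 ≈ 0.803900

1 1/2 9579/10000
2 1 9283/10000
3 3/2 4457/5000
4 2 4247/5000
5 5/2 831/1000
6 3 8039/10000
DF(3y) is solved at step 6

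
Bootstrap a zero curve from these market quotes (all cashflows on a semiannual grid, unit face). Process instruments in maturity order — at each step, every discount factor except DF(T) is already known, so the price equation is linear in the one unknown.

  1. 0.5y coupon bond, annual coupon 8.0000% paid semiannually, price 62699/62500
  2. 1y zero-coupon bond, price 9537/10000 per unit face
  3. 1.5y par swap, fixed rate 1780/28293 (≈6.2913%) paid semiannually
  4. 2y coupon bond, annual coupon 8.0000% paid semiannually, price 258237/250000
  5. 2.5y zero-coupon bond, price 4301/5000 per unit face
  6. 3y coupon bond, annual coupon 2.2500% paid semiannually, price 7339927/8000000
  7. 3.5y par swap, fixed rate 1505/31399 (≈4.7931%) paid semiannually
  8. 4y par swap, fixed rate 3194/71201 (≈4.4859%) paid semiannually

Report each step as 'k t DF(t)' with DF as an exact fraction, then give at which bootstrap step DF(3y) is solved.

1 1/2 4823/5000
2 1 9537/10000
3 3/2 911/1000
4 2 2211/2500
5 5/2 4301/5000
6 3 2141/2500
7 7/2 1699/2000
8 4 8403/10000
DF(3y) is solved at step 6

step 1 [0.5y] bond c/2=1/25: DF=(62699/62500 − 1/25·(0))/(1+1/25) = 4823/5000 ≈ 0.964600
step 2 [1y] zero: DF = P = 9537/10000 ≈ 0.953700
step 3 [1.5y] swap r/2=890/28293: DF=(1 − 890/28293·(0.964600+0.953700))/(1+890/28293) = 911/1000 ≈ 0.911000
step 4 [2y] bond c/2=1/25: DF=(258237/250000 − 1/25·(0.964600+0.953700+0.911000))/(1+1/25) = 2211/2500 ≈ 0.884400
step 5 [2.5y] zero: DF = P = 4301/5000 ≈ 0.860200
step 6 [3y] bond c/2=9/800: DF=(7339927/8000000 − 9/800·(0.964600+0.953700+0.911000+0.884400+0.860200))/(1+9/800) = 2141/2500 ≈ 0.856400
step 7 [3.5y] swap r/2=1505/62798: DF=(1 − 1505/62798·(0.964600+0.953700+0.911000+0.884400+0.860200+0.856400))/(1+1505/62798) = 1699/2000 ≈ 0.849500
step 8 [4y] swap r/2=1597/71201: DF=(1 − 1597/71201·(0.964600+0.953700+0.911000+0.884400+0.860200+0.856400+0.849500))/(1+1597/71201) = 8403/10000 ≈ 0.840300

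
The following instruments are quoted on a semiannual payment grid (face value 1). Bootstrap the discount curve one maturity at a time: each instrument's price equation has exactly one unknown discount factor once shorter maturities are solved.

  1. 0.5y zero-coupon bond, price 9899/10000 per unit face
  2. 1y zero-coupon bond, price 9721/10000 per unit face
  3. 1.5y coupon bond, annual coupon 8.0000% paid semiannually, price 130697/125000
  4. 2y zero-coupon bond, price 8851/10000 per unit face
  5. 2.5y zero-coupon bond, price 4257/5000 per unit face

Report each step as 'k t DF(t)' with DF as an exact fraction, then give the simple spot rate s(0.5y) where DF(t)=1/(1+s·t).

1 1/2 9899/10000
2 1 9721/10000
3 3/2 9299/10000
4 2 8851/10000
5 5/2 4257/5000
s(0.5y) = (1/(9899/10000) − 1)/(1/2) = 202/9899 ≈ 2.0406%

step 1 [0.5y] zero: DF = P = 9899/10000 ≈ 0.989900
step 2 [1y] zero: DF = P = 9721/10000 ≈ 0.972100
step 3 [1.5y] bond c/2=1/25: DF=(130697/125000 − 1/25·(0.989900+0.972100))/(1+1/25) = 9299/10000 ≈ 0.929900
step 4 [2y] zero: DF = P = 8851/10000 ≈ 0.885100
step 5 [2.5y] zero: DF = P = 4257/5000 ≈ 0.851400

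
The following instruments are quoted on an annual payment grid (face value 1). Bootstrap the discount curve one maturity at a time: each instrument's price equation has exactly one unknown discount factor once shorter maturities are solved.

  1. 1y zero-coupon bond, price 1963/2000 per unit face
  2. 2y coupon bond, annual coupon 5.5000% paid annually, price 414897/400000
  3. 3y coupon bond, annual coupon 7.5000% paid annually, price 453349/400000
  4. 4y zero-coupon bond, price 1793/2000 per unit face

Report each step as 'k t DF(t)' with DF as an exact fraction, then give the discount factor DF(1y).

step 1 [1y] zero: DF = P = 1963/2000 ≈ 0.981500
step 2 [2y] bond c/1=11/200: DF=(414897/400000 − 11/200·(0.981500))/(1+11/200) = 233/250 ≈ 0.932000
step 3 [3y] bond c/1=3/40: DF=(453349/400000 − 3/40·(0.981500+0.932000))/(1+3/40) = 1151/1250 ≈ 0.920800
step 4 [4y] zero: DF = P = 1793/2000 ≈ 0.896500

1 1 1963/2000
2 2 233/250
3 3 1151/1250
4 4 1793/2000
DF(1y) = 1963/2000 ≈ 0.981500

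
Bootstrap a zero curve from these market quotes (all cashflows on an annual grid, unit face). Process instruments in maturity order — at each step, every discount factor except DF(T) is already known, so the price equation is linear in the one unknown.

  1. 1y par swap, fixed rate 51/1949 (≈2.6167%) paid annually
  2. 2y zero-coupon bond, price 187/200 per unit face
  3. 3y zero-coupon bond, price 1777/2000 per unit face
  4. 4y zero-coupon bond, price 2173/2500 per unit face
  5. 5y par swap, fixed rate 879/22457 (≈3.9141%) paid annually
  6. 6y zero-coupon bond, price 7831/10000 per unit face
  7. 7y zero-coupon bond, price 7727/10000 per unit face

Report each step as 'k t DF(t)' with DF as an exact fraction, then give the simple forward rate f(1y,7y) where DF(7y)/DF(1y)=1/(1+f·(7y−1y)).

1 1 1949/2000
2 2 187/200
3 3 1777/2000
4 4 2173/2500
5 5 4121/5000
6 6 7831/10000
7 7 7727/10000
f(1y,7y) = ((1949/2000)/(7727/10000) − 1)/(6) = 1009/23181 ≈ 4.3527%

step 1 [1y] swap r/1=51/1949: DF=(1 − 51/1949·(0))/(1+51/1949) = 1949/2000 ≈ 0.974500
step 2 [2y] zero: DF = P = 187/200 ≈ 0.935000
step 3 [3y] zero: DF = P = 1777/2000 ≈ 0.888500
step 4 [4y] zero: DF = P = 2173/2500 ≈ 0.869200
step 5 [5y] swap r/1=879/22457: DF=(1 − 879/22457·(0.974500+0.935000+0.888500+0.869200))/(1+879/22457) = 4121/5000 ≈ 0.824200
step 6 [6y] zero: DF = P = 7831/10000 ≈ 0.783100
step 7 [7y] zero: DF = P = 7727/10000 ≈ 0.772700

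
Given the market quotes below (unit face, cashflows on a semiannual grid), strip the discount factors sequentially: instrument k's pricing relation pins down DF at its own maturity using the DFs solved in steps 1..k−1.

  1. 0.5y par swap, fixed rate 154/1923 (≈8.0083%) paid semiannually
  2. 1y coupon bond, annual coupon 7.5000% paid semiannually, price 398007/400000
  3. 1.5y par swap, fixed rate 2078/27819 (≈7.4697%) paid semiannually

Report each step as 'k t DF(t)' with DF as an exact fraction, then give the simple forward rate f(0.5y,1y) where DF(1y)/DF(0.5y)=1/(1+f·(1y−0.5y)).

step 1 [0.5y] swap r/2=77/1923: DF=(1 − 77/1923·(0))/(1+77/1923) = 1923/2000 ≈ 0.961500
step 2 [1y] bond c/2=3/80: DF=(398007/400000 − 3/80·(0.961500))/(1+3/80) = 9243/10000 ≈ 0.924300
step 3 [1.5y] swap r/2=1039/27819: DF=(1 − 1039/27819·(0.961500+0.924300))/(1+1039/27819) = 8961/10000 ≈ 0.896100

1 1/2 1923/2000
2 1 9243/10000
3 3/2 8961/10000
f(0.5y,1y) = ((1923/2000)/(9243/10000) − 1)/(1/2) = 248/3081 ≈ 8.0493%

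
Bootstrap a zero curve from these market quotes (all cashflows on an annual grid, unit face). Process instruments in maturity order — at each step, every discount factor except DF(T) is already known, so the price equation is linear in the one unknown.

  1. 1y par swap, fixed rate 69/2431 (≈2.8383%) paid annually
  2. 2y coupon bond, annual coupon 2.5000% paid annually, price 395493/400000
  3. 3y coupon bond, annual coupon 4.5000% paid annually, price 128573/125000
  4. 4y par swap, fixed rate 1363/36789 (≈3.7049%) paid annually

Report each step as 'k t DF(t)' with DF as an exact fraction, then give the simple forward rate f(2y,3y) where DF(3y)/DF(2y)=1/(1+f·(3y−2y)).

1 1 2431/2500
2 2 9409/10000
3 3 9019/10000
4 4 8637/10000
f(2y,3y) = ((9409/10000)/(9019/10000) − 1)/(1) = 390/9019 ≈ 4.3242%

step 1 [1y] swap r/1=69/2431: DF=(1 − 69/2431·(0))/(1+69/2431) = 2431/2500 ≈ 0.972400
step 2 [2y] bond c/1=1/40: DF=(395493/400000 − 1/40·(0.972400))/(1+1/40) = 9409/10000 ≈ 0.940900
step 3 [3y] bond c/1=9/200: DF=(128573/125000 − 9/200·(0.972400+0.940900))/(1+9/200) = 9019/10000 ≈ 0.901900
step 4 [4y] swap r/1=1363/36789: DF=(1 − 1363/36789·(0.972400+0.940900+0.901900))/(1+1363/36789) = 8637/10000 ≈ 0.863700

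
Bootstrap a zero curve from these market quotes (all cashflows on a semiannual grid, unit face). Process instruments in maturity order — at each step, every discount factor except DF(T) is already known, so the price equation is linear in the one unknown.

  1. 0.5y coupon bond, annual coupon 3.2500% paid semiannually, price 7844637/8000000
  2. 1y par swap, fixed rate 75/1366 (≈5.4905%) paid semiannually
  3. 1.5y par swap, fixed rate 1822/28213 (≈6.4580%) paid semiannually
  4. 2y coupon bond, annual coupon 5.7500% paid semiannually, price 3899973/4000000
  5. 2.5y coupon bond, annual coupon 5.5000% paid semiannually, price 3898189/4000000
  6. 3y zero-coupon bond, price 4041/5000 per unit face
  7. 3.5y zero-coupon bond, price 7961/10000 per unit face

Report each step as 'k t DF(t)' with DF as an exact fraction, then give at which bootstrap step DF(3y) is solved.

step 1 [0.5y] bond c/2=13/800: DF=(7844637/8000000 − 13/800·(0))/(1+13/800) = 9649/10000 ≈ 0.964900
step 2 [1y] swap r/2=75/2732: DF=(1 − 75/2732·(0.964900))/(1+75/2732) = 379/400 ≈ 0.947500
step 3 [1.5y] swap r/2=911/28213: DF=(1 − 911/28213·(0.964900+0.947500))/(1+911/28213) = 9089/10000 ≈ 0.908900
step 4 [2y] bond c/2=23/800: DF=(3899973/4000000 − 23/800·(0.964900+0.947500+0.908900))/(1+23/800) = 8689/10000 ≈ 0.868900
step 5 [2.5y] bond c/2=11/400: DF=(3898189/4000000 − 11/400·(0.964900+0.947500+0.908900+0.868900))/(1+11/400) = 8497/10000 ≈ 0.849700
step 6 [3y] zero: DF = P = 4041/5000 ≈ 0.808200
step 7 [3.5y] zero: DF = P = 7961/10000 ≈ 0.796100

1 1/2 9649/10000
2 1 379/400
3 3/2 9089/10000
4 2 8689/10000
5 5/2 8497/10000
6 3 4041/5000
7 7/2 7961/10000
DF(3y) is solved at step 6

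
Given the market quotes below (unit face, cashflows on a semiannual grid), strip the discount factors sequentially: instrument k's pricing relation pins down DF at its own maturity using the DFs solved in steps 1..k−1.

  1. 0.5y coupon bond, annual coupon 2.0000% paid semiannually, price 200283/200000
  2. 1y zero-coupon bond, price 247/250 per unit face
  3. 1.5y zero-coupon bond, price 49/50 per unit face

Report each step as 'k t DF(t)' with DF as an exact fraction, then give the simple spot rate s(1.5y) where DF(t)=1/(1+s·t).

step 1 [0.5y] bond c/2=1/100: DF=(200283/200000 − 1/100·(0))/(1+1/100) = 1983/2000 ≈ 0.991500
step 2 [1y] zero: DF = P = 247/250 ≈ 0.988000
step 3 [1.5y] zero: DF = P = 49/50 ≈ 0.980000

1 1/2 1983/2000
2 1 247/250
3 3/2 49/50
s(1.5y) = (1/(49/50) − 1)/(3/2) = 2/147 ≈ 1.3605%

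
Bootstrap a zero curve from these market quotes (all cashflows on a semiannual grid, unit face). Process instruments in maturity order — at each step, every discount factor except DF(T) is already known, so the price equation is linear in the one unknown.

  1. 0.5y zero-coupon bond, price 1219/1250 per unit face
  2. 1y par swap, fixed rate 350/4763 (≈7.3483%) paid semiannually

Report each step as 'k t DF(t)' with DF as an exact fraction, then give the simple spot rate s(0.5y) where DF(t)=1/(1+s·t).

1 1/2 1219/1250
2 1 93/100
s(0.5y) = (1/(1219/1250) − 1)/(1/2) = 62/1219 ≈ 5.0861%

step 1 [0.5y] zero: DF = P = 1219/1250 ≈ 0.975200
step 2 [1y] swap r/2=175/4763: DF=(1 − 175/4763·(0.975200))/(1+175/4763) = 93/100 ≈ 0.930000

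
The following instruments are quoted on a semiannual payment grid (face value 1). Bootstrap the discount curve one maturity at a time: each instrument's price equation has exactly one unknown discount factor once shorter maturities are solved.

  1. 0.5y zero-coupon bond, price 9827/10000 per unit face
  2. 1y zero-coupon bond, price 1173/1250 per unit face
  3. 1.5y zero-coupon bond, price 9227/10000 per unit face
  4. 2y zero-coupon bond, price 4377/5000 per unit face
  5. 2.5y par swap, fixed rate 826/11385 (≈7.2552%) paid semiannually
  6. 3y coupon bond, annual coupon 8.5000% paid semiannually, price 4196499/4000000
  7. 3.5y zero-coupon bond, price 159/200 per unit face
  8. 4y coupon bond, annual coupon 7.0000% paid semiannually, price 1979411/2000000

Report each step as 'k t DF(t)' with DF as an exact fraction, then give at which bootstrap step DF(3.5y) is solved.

step 1 [0.5y] zero: DF = P = 9827/10000 ≈ 0.982700
step 2 [1y] zero: DF = P = 1173/1250 ≈ 0.938400
step 3 [1.5y] zero: DF = P = 9227/10000 ≈ 0.922700
step 4 [2y] zero: DF = P = 4377/5000 ≈ 0.875400
step 5 [2.5y] swap r/2=413/11385: DF=(1 − 413/11385·(0.982700+0.938400+0.922700+0.875400))/(1+413/11385) = 2087/2500 ≈ 0.834800
step 6 [3y] bond c/2=17/400: DF=(4196499/4000000 − 17/400·(0.982700+0.938400+0.922700+0.875400+0.834800))/(1+17/400) = 8207/10000 ≈ 0.820700
step 7 [3.5y] zero: DF = P = 159/200 ≈ 0.795000
step 8 [4y] bond c/2=7/200: DF=(1979411/2000000 − 7/200·(0.982700+0.938400+0.922700+0.875400+0.834800+0.820700+0.795000))/(1+7/200) = 1869/2500 ≈ 0.747600

1 1/2 9827/10000
2 1 1173/1250
3 3/2 9227/10000
4 2 4377/5000
5 5/2 2087/2500
6 3 8207/10000
7 7/2 159/200
8 4 1869/2500
DF(3.5y) is solved at step 7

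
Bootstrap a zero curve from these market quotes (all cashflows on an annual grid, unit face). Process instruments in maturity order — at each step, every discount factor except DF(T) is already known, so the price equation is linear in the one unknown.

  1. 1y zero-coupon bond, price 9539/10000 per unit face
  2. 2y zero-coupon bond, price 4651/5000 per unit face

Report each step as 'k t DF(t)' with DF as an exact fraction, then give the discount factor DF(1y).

1 1 9539/10000
2 2 4651/5000
DF(1y) = 9539/10000 ≈ 0.953900

step 1 [1y] zero: DF = P = 9539/10000 ≈ 0.953900
step 2 [2y] zero: DF = P = 4651/5000 ≈ 0.930200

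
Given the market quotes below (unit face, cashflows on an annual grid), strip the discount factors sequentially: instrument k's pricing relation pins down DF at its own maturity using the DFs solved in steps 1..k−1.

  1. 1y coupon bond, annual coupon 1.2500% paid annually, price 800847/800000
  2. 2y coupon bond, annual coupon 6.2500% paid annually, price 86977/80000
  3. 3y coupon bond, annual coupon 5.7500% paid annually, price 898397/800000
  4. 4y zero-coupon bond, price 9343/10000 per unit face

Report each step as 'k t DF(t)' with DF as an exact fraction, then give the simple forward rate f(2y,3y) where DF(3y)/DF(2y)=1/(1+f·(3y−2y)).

step 1 [1y] bond c/1=1/80: DF=(800847/800000 − 1/80·(0))/(1+1/80) = 9887/10000 ≈ 0.988700
step 2 [2y] bond c/1=1/16: DF=(86977/80000 − 1/16·(0.988700))/(1+1/16) = 9651/10000 ≈ 0.965100
step 3 [3y] bond c/1=23/400: DF=(898397/800000 − 23/400·(0.988700+0.965100))/(1+23/400) = 9557/10000 ≈ 0.955700
step 4 [4y] zero: DF = P = 9343/10000 ≈ 0.934300

1 1 9887/10000
2 2 9651/10000
3 3 9557/10000
4 4 9343/10000
f(2y,3y) = ((9651/10000)/(9557/10000) − 1)/(1) = 94/9557 ≈ 0.9836%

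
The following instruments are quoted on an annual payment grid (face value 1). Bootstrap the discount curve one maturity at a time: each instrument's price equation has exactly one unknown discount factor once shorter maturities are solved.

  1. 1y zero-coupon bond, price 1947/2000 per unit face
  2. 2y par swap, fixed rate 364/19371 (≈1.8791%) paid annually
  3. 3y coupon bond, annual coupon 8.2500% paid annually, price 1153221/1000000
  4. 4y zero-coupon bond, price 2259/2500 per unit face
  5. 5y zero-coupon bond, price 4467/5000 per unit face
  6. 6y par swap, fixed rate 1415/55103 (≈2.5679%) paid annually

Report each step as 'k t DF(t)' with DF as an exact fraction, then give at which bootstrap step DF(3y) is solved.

1 1 1947/2000
2 2 2409/2500
3 3 9177/10000
4 4 2259/2500
5 5 4467/5000
6 6 1717/2000
DF(3y) is solved at step 3

step 1 [1y] zero: DF = P = 1947/2000 ≈ 0.973500
step 2 [2y] swap r/1=364/19371: DF=(1 − 364/19371·(0.973500))/(1+364/19371) = 2409/2500 ≈ 0.963600
step 3 [3y] bond c/1=33/400: DF=(1153221/1000000 − 33/400·(0.973500+0.963600))/(1+33/400) = 9177/10000 ≈ 0.917700
step 4 [4y] zero: DF = P = 2259/2500 ≈ 0.903600
step 5 [5y] zero: DF = P = 4467/5000 ≈ 0.893400
step 6 [6y] swap r/1=1415/55103: DF=(1 − 1415/55103·(0.973500+0.963600+0.917700+0.903600+0.893400))/(1+1415/55103) = 1717/2000 ≈ 0.858500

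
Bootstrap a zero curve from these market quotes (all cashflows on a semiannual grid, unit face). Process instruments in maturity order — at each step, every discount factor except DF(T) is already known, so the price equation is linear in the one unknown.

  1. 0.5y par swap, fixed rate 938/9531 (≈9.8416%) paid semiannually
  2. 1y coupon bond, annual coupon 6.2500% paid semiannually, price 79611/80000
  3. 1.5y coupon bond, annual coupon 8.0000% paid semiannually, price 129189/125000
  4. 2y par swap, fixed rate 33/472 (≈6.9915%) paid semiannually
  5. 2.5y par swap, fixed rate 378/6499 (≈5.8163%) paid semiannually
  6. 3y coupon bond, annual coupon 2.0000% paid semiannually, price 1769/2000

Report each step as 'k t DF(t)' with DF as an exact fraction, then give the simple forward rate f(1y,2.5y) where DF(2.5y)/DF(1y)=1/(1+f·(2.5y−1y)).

step 1 [0.5y] swap r/2=469/9531: DF=(1 − 469/9531·(0))/(1+469/9531) = 9531/10000 ≈ 0.953100
step 2 [1y] bond c/2=1/32: DF=(79611/80000 − 1/32·(0.953100))/(1+1/32) = 9361/10000 ≈ 0.936100
step 3 [1.5y] bond c/2=1/25: DF=(129189/125000 − 1/25·(0.953100+0.936100))/(1+1/25) = 9211/10000 ≈ 0.921100
step 4 [2y] swap r/2=33/944: DF=(1 − 33/944·(0.953100+0.936100+0.921100))/(1+33/944) = 8713/10000 ≈ 0.871300
step 5 [2.5y] swap r/2=189/6499: DF=(1 − 189/6499·(0.953100+0.936100+0.921100+0.871300))/(1+189/6499) = 8677/10000 ≈ 0.867700
step 6 [3y] bond c/2=1/100: DF=(1769/2000 − 1/100·(0.953100+0.936100+0.921100+0.871300+0.867700))/(1+1/100) = 8307/10000 ≈ 0.830700

1 1/2 9531/10000
2 1 9361/10000
3 3/2 9211/10000
4 2 8713/10000
5 5/2 8677/10000
6 3 8307/10000
f(1y,2.5y) = ((9361/10000)/(8677/10000) − 1)/(3/2) = 456/8677 ≈ 5.2553%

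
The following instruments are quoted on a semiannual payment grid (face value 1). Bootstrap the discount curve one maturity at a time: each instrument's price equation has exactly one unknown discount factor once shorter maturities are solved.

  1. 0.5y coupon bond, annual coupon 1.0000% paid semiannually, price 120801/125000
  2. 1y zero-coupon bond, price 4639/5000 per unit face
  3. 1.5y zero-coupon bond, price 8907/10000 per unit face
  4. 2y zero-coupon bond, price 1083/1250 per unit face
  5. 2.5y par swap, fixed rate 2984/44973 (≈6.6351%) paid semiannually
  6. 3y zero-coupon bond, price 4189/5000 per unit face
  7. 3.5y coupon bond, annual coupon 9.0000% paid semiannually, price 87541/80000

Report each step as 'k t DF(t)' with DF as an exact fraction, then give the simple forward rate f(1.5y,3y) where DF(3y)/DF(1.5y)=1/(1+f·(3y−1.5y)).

step 1 [0.5y] bond c/2=1/200: DF=(120801/125000 − 1/200·(0))/(1+1/200) = 601/625 ≈ 0.961600
step 2 [1y] zero: DF = P = 4639/5000 ≈ 0.927800
step 3 [1.5y] zero: DF = P = 8907/10000 ≈ 0.890700
step 4 [2y] zero: DF = P = 1083/1250 ≈ 0.866400
step 5 [2.5y] swap r/2=1492/44973: DF=(1 − 1492/44973·(0.961600+0.927800+0.890700+0.866400))/(1+1492/44973) = 2127/2500 ≈ 0.850800
step 6 [3y] zero: DF = P = 4189/5000 ≈ 0.837800
step 7 [3.5y] bond c/2=9/200: DF=(87541/80000 − 9/200·(0.961600+0.927800+0.890700+0.866400+0.850800+0.837800))/(1+9/200) = 4087/5000 ≈ 0.817400

1 1/2 601/625
2 1 4639/5000
3 3/2 8907/10000
4 2 1083/1250
5 5/2 2127/2500
6 3 4189/5000
7 7/2 4087/5000
f(1.5y,3y) = ((8907/10000)/(4189/5000) − 1)/(3/2) = 529/12567 ≈ 4.2094%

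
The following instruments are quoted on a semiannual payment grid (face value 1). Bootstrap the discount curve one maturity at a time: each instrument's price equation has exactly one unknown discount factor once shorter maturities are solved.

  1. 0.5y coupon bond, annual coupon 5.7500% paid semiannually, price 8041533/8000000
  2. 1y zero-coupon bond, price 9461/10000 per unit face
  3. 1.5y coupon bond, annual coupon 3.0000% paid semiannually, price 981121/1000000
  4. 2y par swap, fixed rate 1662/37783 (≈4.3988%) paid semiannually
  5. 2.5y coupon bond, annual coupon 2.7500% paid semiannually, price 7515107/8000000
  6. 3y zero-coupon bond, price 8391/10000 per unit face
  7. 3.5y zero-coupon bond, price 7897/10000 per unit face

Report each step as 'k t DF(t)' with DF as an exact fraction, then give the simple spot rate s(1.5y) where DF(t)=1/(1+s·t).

step 1 [0.5y] bond c/2=23/800: DF=(8041533/8000000 − 23/800·(0))/(1+23/800) = 9771/10000 ≈ 0.977100
step 2 [1y] zero: DF = P = 9461/10000 ≈ 0.946100
step 3 [1.5y] bond c/2=3/200: DF=(981121/1000000 − 3/200·(0.977100+0.946100))/(1+3/200) = 4691/5000 ≈ 0.938200
step 4 [2y] swap r/2=831/37783: DF=(1 − 831/37783·(0.977100+0.946100+0.938200))/(1+831/37783) = 9169/10000 ≈ 0.916900
step 5 [2.5y] bond c/2=11/800: DF=(7515107/8000000 − 11/800·(0.977100+0.946100+0.938200+0.916900))/(1+11/800) = 4377/5000 ≈ 0.875400
step 6 [3y] zero: DF = P = 8391/10000 ≈ 0.839100
step 7 [3.5y] zero: DF = P = 7897/10000 ≈ 0.789700

1 1/2 9771/10000
2 1 9461/10000
3 3/2 4691/5000
4 2 9169/10000
5 5/2 4377/5000
6 3 8391/10000
7 7/2 7897/10000
s(1.5y) = (1/(4691/5000) − 1)/(3/2) = 206/4691 ≈ 4.3914%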